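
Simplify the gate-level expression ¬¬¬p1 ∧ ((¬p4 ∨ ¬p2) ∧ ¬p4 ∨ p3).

¬p1 ∧ (¬p4 ∨ p3)

¬¬¬p1 ∧ ((¬p4 ∨ ¬p2) ∧ ¬p4 ∨ p3)
= ¬¬¬p1 ∧ (¬p4 ∨ p3)   (absorption)
= ¬p1 ∧ (¬p4 ∨ p3)   (double negation)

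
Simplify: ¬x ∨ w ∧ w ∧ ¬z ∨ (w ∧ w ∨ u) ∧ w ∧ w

¬x ∨ w

¬x ∨ w ∧ w ∧ ¬z ∨ (w ∧ w ∨ u) ∧ w ∧ w
= ¬x ∨ w ∧ w ∧ ¬z ∨ w ∧ w   (absorption)
= ¬x ∨ w ∧ w   (absorption)
= ¬x ∨ w   (idempotence)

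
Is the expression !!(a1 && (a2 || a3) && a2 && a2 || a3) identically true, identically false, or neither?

neither

!!(a1 && (a2 || a3) && a2 && a2 || a3)
= a1 && (a2 || a3) && a2 && a2 || a3   [double negation]
= a1 && a2 && a2 || a3   [absorption]
= a1 && a2 || a3   [idempotence]
This depends on a1, a2, a3, so it is not a constant.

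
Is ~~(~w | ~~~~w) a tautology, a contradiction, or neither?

tautology

~~(~w | ~~~~w)
= ~~(~w | ~~w)   — double negation
= ~~(~w | w)   — double negation
= ~w | w   — double negation
= 1   — complement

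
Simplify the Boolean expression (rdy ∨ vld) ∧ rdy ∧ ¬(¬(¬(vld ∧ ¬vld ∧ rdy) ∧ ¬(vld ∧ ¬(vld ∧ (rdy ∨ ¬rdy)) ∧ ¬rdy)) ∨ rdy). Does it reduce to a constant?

False

(rdy ∨ vld) ∧ rdy ∧ ¬(¬(¬(vld ∧ ¬vld ∧ rdy) ∧ ¬(vld ∧ ¬(vld ∧ (rdy ∨ ¬rdy)) ∧ ¬rdy)) ∨ rdy)
= (rdy ∨ vld) ∧ rdy ∧ ¬(¬(¬(vld ∧ ¬vld ∧ rdy) ∧ ¬(vld ∧ ¬vld ∧ ¬rdy)) ∨ rdy)   [complement / identity]
= (rdy ∨ vld) ∧ rdy ∧ ¬(vld ∧ ¬vld ∧ rdy ∨ vld ∧ ¬vld ∧ ¬rdy ∨ rdy)   [De Morgan]
= (rdy ∨ vld) ∧ rdy ∧ ¬(vld ∧ ¬vld ∨ rdy)   [distribution]
= (rdy ∨ vld) ∧ rdy ∧ ¬rdy   [complement / identity]
= rdy ∧ ¬rdy   [absorption]
= False   [complement]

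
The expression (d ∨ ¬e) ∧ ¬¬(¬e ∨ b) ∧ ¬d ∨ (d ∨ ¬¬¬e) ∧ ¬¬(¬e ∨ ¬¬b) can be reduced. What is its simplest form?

¬e ∨ d ∧ b

(d ∨ ¬e) ∧ ¬¬(¬e ∨ b) ∧ ¬d ∨ (d ∨ ¬¬¬e) ∧ ¬¬(¬e ∨ ¬¬b)
= (d ∨ ¬e) ∧ ¬¬(¬e ∨ b) ∧ ¬d ∨ (d ∨ ¬e) ∧ ¬¬(¬e ∨ ¬¬b)   (double negation)
= (d ∨ ¬e) ∧ ¬¬(¬e ∨ b) ∧ ¬d ∨ (d ∨ ¬e) ∧ ¬¬(¬e ∨ b)   (double negation)
= (d ∨ ¬e) ∧ ¬¬(¬e ∨ b)   (absorption)
= (d ∨ ¬e) ∧ (¬e ∨ b)   (double negation)
= ¬e ∨ d ∧ b   (distribution)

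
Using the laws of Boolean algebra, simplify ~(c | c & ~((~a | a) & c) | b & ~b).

~(c | c & ~((~a | a) & c) | b & ~b)
= ~(c | c & ~c | b & ~b)   (complement / identity)
= ~(c | c & ~c)   (complement / identity)
= ~c   (complement / identity)

~c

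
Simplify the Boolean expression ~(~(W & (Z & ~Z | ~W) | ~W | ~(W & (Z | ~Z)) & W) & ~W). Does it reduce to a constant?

1

~(~(W & (Z & ~Z | ~W) | ~W | ~(W & (Z | ~Z)) & W) & ~W)
= ~(~(W & ~W | ~W | ~(W & (Z | ~Z)) & W) & ~W)
= ~(~(W & ~W | ~W | ~W & W) & ~W)
= ~(~(W & ~W | ~W) & ~W)
= ~(~~W & ~W)
= ~W | W
= 1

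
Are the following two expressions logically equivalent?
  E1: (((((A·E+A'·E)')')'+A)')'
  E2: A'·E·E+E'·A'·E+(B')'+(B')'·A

E1: (((((A·E+A'·E)')')'+A)')'
    = ((((E')')'+A)')'   [distribution]
    = ((E')')'+A   [double negation]
    = E'+A   [double negation]
E2: A'·E·E+E'·A'·E+(B')'+(B')'·A
    = A'·E·E+E'·A'·E+(B')'   [absorption]
    = A'·E+(B')'   [distribution]
    = A'·E+B   [double negation]
These differ: at A=1, B=0, E=1, E1 = 1 but E2 = 0.

No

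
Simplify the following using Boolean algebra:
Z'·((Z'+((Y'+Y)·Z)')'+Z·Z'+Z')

Z'

Z'·((Z'+((Y'+Y)·Z)')'+Z·Z'+Z')
= Z'·(Z·(Y'+Y)·Z+Z·Z'+Z')   (De Morgan)
= Z'·(Z·Z+Z·Z'+Z')   (complement / identity)
= Z'·(Z+Z')   (distribution)
= Z'   (complement / identity)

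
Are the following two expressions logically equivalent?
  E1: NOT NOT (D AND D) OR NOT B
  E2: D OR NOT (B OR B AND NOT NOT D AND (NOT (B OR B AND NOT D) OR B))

E1: NOT NOT (D AND D) OR NOT B
    = D AND D OR NOT B   [double negation]
    = D OR NOT B   [idempotence]
E2: D OR NOT (B OR B AND NOT NOT D AND (NOT (B OR B AND NOT D) OR B))
    = D OR NOT (B OR B AND NOT NOT D AND (NOT B OR B))   [absorption]
    = D OR NOT (B OR B AND NOT NOT D)   [complement / identity]
    = D OR NOT (B OR B AND D)   [double negation]
    = D OR NOT B   [absorption]
Both reduce to D OR NOT B, so they are equivalent.

Yes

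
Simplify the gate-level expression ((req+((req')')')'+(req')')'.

((req+((req')')')'+(req')')'
= ((req+req')'+(req')')'   [double negation]
= (req+req')·req'   [De Morgan]
= req'   [complement / identity]

req'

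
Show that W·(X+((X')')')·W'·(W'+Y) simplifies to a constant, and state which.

0

W·(X+((X')')')·W'·(W'+Y)
= W·(X+X')·W'·(W'+Y)   — double negation
= W·(X+X')·W'   — absorption
= W·W'   — complement / identity
= 0   — complement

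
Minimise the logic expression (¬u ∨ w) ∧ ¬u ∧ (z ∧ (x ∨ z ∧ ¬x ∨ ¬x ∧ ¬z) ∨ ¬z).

¬u

(¬u ∨ w) ∧ ¬u ∧ (z ∧ (x ∨ z ∧ ¬x ∨ ¬x ∧ ¬z) ∨ ¬z)
= ¬u ∧ (z ∧ (x ∨ z ∧ ¬x ∨ ¬x ∧ ¬z) ∨ ¬z)   — absorption
= ¬u ∧ (z ∧ (x ∨ ¬x) ∨ ¬z)   — distribution
= ¬u ∧ (z ∨ ¬z)   — complement / identity
= ¬u   — complement / identity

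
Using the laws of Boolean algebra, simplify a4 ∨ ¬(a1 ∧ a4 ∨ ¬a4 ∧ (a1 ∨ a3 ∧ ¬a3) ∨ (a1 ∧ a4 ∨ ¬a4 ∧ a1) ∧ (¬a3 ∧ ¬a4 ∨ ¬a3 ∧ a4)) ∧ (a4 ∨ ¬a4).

a4 ∨ ¬a1

a4 ∨ ¬(a1 ∧ a4 ∨ ¬a4 ∧ (a1 ∨ a3 ∧ ¬a3) ∨ (a1 ∧ a4 ∨ ¬a4 ∧ a1) ∧ (¬a3 ∧ ¬a4 ∨ ¬a3 ∧ a4)) ∧ (a4 ∨ ¬a4)
= a4 ∨ ¬(a1 ∧ a4 ∨ ¬a4 ∧ (a1 ∨ a3 ∧ ¬a3) ∨ (a1 ∧ a4 ∨ ¬a4 ∧ a1) ∧ ¬a3) ∧ (a4 ∨ ¬a4)   [distribution]
= a4 ∨ ¬(a1 ∧ a4 ∨ ¬a4 ∧ a1 ∨ (a1 ∧ a4 ∨ ¬a4 ∧ a1) ∧ ¬a3) ∧ (a4 ∨ ¬a4)   [complement / identity]
= a4 ∨ ¬(a1 ∧ a4 ∨ ¬a4 ∧ a1 ∨ (a1 ∧ a4 ∨ ¬a4 ∧ a1) ∧ ¬a3)   [complement / identity]
= a4 ∨ ¬(a1 ∧ a4 ∨ ¬a4 ∧ a1)   [absorption]
= a4 ∨ ¬a1   [distribution]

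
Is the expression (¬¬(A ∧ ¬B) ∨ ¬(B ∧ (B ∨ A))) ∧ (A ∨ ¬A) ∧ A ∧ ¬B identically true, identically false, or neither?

(¬¬(A ∧ ¬B) ∨ ¬(B ∧ (B ∨ A))) ∧ (A ∨ ¬A) ∧ A ∧ ¬B
= (¬¬(A ∧ ¬B) ∨ ¬(B ∧ (B ∨ A))) ∧ A ∧ ¬B   (complement / identity)
= (A ∧ ¬B ∨ ¬(B ∧ (B ∨ A))) ∧ A ∧ ¬B   (double negation)
= (A ∧ ¬B ∨ ¬B) ∧ A ∧ ¬B   (absorption)
= A ∧ ¬B   (absorption)
This depends on A, B, so it is not a constant.

neither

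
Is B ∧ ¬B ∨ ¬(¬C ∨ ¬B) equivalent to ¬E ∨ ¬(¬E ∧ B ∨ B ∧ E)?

No

E1: B ∧ ¬B ∨ ¬(¬C ∨ ¬B)
    = ¬(¬C ∨ ¬B)   — complement / identity
    = C ∧ B   — De Morgan
E2: ¬E ∨ ¬(¬E ∧ B ∨ B ∧ E)
    = ¬E ∨ ¬B   — distribution
These differ: at B=0, C=0, E=0, E1 = 0 but E2 = 1.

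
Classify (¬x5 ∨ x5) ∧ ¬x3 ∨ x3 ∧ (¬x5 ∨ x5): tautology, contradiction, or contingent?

(¬x5 ∨ x5) ∧ ¬x3 ∨ x3 ∧ (¬x5 ∨ x5)
= ¬x5 ∨ x5
= True

tautology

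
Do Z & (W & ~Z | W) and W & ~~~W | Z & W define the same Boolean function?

E1: Z & (W & ~Z | W)
    = Z & W   — absorption
E2: W & ~~~W | Z & W
    = W & ~W | Z & W   — double negation
    = Z & W   — complement / identity
Both reduce to Z & W, so they are equivalent.

Yes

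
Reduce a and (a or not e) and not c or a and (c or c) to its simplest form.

a

a and (a or not e) and not c or a and (c or c)
= a and not c or a and (c or c)   [absorption]
= a and not c or a and c   [idempotence]
= a   [distribution]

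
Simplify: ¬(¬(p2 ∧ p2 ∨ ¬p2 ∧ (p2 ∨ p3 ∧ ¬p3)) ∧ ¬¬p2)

¬(¬(p2 ∧ p2 ∨ ¬p2 ∧ (p2 ∨ p3 ∧ ¬p3)) ∧ ¬¬p2)
= ¬(¬(p2 ∧ p2 ∨ ¬p2 ∧ p2) ∧ ¬¬p2)   [complement / identity]
= ¬(¬p2 ∧ ¬¬p2)   [distribution]
= p2 ∨ ¬p2   [De Morgan]
= True   [complement]

True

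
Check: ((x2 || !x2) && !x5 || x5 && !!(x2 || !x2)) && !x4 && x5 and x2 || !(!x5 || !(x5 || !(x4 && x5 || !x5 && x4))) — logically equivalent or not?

E1: ((x2 || !x2) && !x5 || x5 && !!(x2 || !x2)) && !x4 && x5
    = ((x2 || !x2) && !x5 || x5 && (x2 || !x2)) && !x4 && x5   — double negation
    = (x2 || !x2) && !x4 && x5   — distribution
    = !x4 && x5   — complement / identity
E2: x2 || !(!x5 || !(x5 || !(x4 && x5 || !x5 && x4)))
    = x2 || !(!x5 || !(x5 || !x4))   — distribution
    = x2 || x5 && (x5 || !x4)   — De Morgan
    = x2 || x5   — absorption
These differ: at x2=1, x4=1, x5=1, E1 = 0 but E2 = 1.

No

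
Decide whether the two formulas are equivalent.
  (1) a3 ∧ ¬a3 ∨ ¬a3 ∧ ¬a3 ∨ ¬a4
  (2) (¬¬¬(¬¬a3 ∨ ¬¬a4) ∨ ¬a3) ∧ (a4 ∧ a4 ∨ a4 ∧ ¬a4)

No

E1: a3 ∧ ¬a3 ∨ ¬a3 ∧ ¬a3 ∨ ¬a4
    = ¬a3 ∨ ¬a4
E2: (¬¬¬(¬¬a3 ∨ ¬¬a4) ∨ ¬a3) ∧ (a4 ∧ a4 ∨ a4 ∧ ¬a4)
    = (¬(¬¬a3 ∨ ¬¬a4) ∨ ¬a3) ∧ (a4 ∧ a4 ∨ a4 ∧ ¬a4)
    = (¬a3 ∧ ¬a4 ∨ ¬a3) ∧ (a4 ∧ a4 ∨ a4 ∧ ¬a4)
    = ¬a3 ∧ (a4 ∧ a4 ∨ a4 ∧ ¬a4)
    = ¬a3 ∧ a4
These differ: at a3=0, a4=0, E1 = 1 but E2 = 0.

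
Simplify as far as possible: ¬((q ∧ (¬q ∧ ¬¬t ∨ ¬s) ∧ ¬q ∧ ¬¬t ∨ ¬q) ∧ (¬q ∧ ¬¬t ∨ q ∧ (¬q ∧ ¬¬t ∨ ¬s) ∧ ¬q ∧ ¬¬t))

¬((q ∧ (¬q ∧ ¬¬t ∨ ¬s) ∧ ¬q ∧ ¬¬t ∨ ¬q) ∧ (¬q ∧ ¬¬t ∨ q ∧ (¬q ∧ ¬¬t ∨ ¬s) ∧ ¬q ∧ ¬¬t))
= ¬(¬q ∧ ¬q ∧ ¬¬t ∨ q ∧ (¬q ∧ ¬¬t ∨ ¬s) ∧ ¬q ∧ ¬¬t)   [distribution]
= ¬(¬q ∧ ¬q ∧ ¬¬t ∨ q ∧ ¬q ∧ ¬¬t)   [absorption]
= ¬(¬q ∧ ¬¬t)   [distribution]
= q ∨ ¬t   [De Morgan]

q ∨ ¬t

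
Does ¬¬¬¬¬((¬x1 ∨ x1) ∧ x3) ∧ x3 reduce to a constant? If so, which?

yes, False

¬¬¬¬¬((¬x1 ∨ x1) ∧ x3) ∧ x3
= ¬¬¬((¬x1 ∨ x1) ∧ x3) ∧ x3   [double negation]
= ¬¬¬x3 ∧ x3   [complement / identity]
= ¬x3 ∧ x3   [double negation]
= False   [complement]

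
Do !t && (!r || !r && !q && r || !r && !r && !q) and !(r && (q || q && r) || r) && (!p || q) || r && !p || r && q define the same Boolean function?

No

E1: !t && (!r || !r && !q && r || !r && !r && !q)
    = !t && (!r || !r && !q)   [distribution]
    = !t && !r   [absorption]
E2: !(r && (q || q && r) || r) && (!p || q) || r && !p || r && q
    = !(r && q || r) && (!p || q) || r && !p || r && q   [absorption]
    = !r && (!p || q) || r && !p || r && q   [absorption]
    = !r && (!p || q) || (!p || q) && r   [distribution]
    = !p || q   [distribution]
These differ: at p=0, q=1, r=1, t=0, E1 = 0 but E2 = 1.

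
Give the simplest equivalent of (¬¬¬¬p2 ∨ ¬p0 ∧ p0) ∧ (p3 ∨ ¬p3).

p2

(¬¬¬¬p2 ∨ ¬p0 ∧ p0) ∧ (p3 ∨ ¬p3)
= ¬¬¬¬p2 ∨ ¬p0 ∧ p0   [complement / identity]
= ¬¬p2 ∨ ¬p0 ∧ p0   [double negation]
= ¬¬p2   [complement / identity]
= p2   [double negation]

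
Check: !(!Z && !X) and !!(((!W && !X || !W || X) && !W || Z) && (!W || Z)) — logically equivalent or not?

No

E1: !(!Z && !X)
    = Z || X   [De Morgan]
E2: !!(((!W && !X || !W || X) && !W || Z) && (!W || Z))
    = !!(((!W || X) && !W || Z) && (!W || Z))   [absorption]
    = !!((!W || Z) && (!W || Z))   [absorption]
    = !!(!W || Z)   [idempotence]
    = !W || Z   [double negation]
These differ: at W=0, X=0, Z=0, E1 = 0 but E2 = 1.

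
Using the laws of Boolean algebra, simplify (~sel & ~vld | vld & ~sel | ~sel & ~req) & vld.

(~sel & ~vld | vld & ~sel | ~sel & ~req) & vld
= (~sel | ~sel & ~req) & vld   — distribution
= ~sel & vld   — absorption

~sel & vld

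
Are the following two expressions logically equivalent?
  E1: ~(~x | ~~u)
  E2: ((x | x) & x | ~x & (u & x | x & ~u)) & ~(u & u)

Yes

E1: ~(~x | ~~u)
    = x & ~u   — De Morgan
E2: ((x | x) & x | ~x & (u & x | x & ~u)) & ~(u & u)
    = ((x | x) & x | ~x & (u & x | x & ~u)) & ~u   — idempotence
    = (x & x | ~x & (u & x | x & ~u)) & ~u   — idempotence
    = (x & x | ~x & x) & ~u   — distribution
    = x & ~u   — distribution
Both reduce to x & ~u, so they are equivalent.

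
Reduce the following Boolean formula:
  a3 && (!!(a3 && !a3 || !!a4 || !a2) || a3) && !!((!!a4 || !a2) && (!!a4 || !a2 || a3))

a3 && (a4 || !a2)

a3 && (!!(a3 && !a3 || !!a4 || !a2) || a3) && !!((!!a4 || !a2) && (!!a4 || !a2 || a3))
= a3 && (!!(a3 && !a3 || !!a4 || !a2) || a3) && !!(!!a4 || !a2)   [absorption]
= a3 && (!!(!!a4 || !a2) || a3) && !!(!!a4 || !a2)   [complement / identity]
= a3 && !!(!!a4 || !a2)   [absorption]
= a3 && !!(a4 || !a2)   [double negation]
= a3 && (a4 || !a2)   [double negation]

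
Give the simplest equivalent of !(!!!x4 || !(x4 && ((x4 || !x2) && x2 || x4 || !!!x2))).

!(!!!x4 || !(x4 && ((x4 || !x2) && x2 || x4 || !!!x2)))
= !!x4 && x4 && ((x4 || !x2) && x2 || x4 || !!!x2)   [De Morgan]
= !!x4 && x4 && ((x4 || !x2) && x2 || x4 || !x2)   [double negation]
= !!x4 && x4 && (x4 || !x2)   [absorption]
= !!x4 && x4   [absorption]
= x4 && x4   [double negation]
= x4   [idempotence]

x4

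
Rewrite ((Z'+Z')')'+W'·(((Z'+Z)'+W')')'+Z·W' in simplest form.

Z'+W'

((Z'+Z')')'+W'·(((Z'+Z)'+W')')'+Z·W'
= ((Z'+Z')')'+W'·((Z'+Z)·W)'+Z·W'
= Z'+Z'+W'·((Z'+Z)·W)'+Z·W'
= Z'+W'·((Z'+Z)·W)'+Z·W'
= Z'+(((Z'+Z)·W)'+Z)·W'
= Z'+(W'+Z)·W'
= Z'+W'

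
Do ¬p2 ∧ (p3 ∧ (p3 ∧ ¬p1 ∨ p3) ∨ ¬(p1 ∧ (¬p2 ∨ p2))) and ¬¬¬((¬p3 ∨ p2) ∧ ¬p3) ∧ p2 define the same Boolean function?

E1: ¬p2 ∧ (p3 ∧ (p3 ∧ ¬p1 ∨ p3) ∨ ¬(p1 ∧ (¬p2 ∨ p2)))
    = ¬p2 ∧ (p3 ∧ (p3 ∧ ¬p1 ∨ p3) ∨ ¬p1)
    = ¬p2 ∧ (p3 ∧ p3 ∨ ¬p1)
    = ¬p2 ∧ (p3 ∨ ¬p1)
E2: ¬¬¬((¬p3 ∨ p2) ∧ ¬p3) ∧ p2
    = ¬¬¬¬p3 ∧ p2
    = ¬¬p3 ∧ p2
    = p3 ∧ p2
These differ: at p1=0, p2=0, p3=1, E1 = 1 but E2 = 0.

No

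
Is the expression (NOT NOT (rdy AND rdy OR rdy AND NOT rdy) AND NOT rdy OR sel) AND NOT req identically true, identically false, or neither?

neither

(NOT NOT (rdy AND rdy OR rdy AND NOT rdy) AND NOT rdy OR sel) AND NOT req
= (NOT NOT rdy AND NOT rdy OR sel) AND NOT req   — distribution
= (rdy AND NOT rdy OR sel) AND NOT req   — double negation
= sel AND NOT req   — complement / identity
This depends on req, sel, so it is not a constant.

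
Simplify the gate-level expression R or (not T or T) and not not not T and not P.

R or (not T or T) and not not not T and not P
= R or not not not T and not P   — complement / identity
= R or not T and not P   — double negation

R or not T and not P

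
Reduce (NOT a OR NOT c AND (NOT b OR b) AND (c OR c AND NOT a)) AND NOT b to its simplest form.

NOT a AND NOT b

(NOT a OR NOT c AND (NOT b OR b) AND (c OR c AND NOT a)) AND NOT b
= (NOT a OR NOT c AND (NOT b OR b) AND c) AND NOT b
= (NOT a OR NOT c AND c) AND NOT b
= NOT a AND NOT b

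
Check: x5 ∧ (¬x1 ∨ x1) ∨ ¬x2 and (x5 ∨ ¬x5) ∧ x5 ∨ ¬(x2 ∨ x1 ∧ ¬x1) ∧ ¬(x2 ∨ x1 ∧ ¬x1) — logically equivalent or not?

E1: x5 ∧ (¬x1 ∨ x1) ∨ ¬x2
    = x5 ∨ ¬x2
E2: (x5 ∨ ¬x5) ∧ x5 ∨ ¬(x2 ∨ x1 ∧ ¬x1) ∧ ¬(x2 ∨ x1 ∧ ¬x1)
    = (x5 ∨ ¬x5) ∧ x5 ∨ ¬(x2 ∨ x1 ∧ ¬x1)
    = x5 ∨ ¬(x2 ∨ x1 ∧ ¬x1)
    = x5 ∨ ¬x2
Both reduce to x5 ∨ ¬x2, so they are equivalent.

Yes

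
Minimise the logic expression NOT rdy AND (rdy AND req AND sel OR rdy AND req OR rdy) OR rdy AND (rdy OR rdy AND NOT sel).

NOT rdy AND (rdy AND req AND sel OR rdy AND req OR rdy) OR rdy AND (rdy OR rdy AND NOT sel)
= NOT rdy AND (rdy AND req AND sel OR rdy AND req OR rdy) OR rdy AND rdy   [absorption]
= NOT rdy AND (rdy AND req OR rdy) OR rdy AND rdy   [absorption]
= NOT rdy AND rdy OR rdy AND rdy   [absorption]
= rdy   [distribution]

rdy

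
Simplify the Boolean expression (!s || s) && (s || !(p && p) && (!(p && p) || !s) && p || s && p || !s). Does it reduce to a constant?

true

(!s || s) && (s || !(p && p) && (!(p && p) || !s) && p || s && p || !s)
= (!s || s) && (s || !(p && p) && p || s && p || !s)
= (!s || s) && (s || !p && p || s && p || !s)
= (!s || s) && (s || s && p || !s)
= (!s || s) && (s || !s)
= s || !s
= true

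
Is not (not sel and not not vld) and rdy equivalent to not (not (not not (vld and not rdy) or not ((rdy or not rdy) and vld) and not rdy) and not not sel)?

No

E1: not (not sel and not not vld) and rdy
    = (sel or not vld) and rdy
E2: not (not (not not (vld and not rdy) or not ((rdy or not rdy) and vld) and not rdy) and not not sel)
    = not (not (not not (vld and not rdy) or not vld and not rdy) and not not sel)
    = not (not (vld and not rdy or not vld and not rdy) and not not sel)
    = not (not not rdy and not not sel)
    = not rdy or not sel
These differ: at rdy=0, sel=0, vld=0, E1 = 0 but E2 = 1.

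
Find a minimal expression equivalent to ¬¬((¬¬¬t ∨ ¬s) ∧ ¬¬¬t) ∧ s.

¬¬((¬¬¬t ∨ ¬s) ∧ ¬¬¬t) ∧ s
= ¬¬¬¬¬t ∧ s   (absorption)
= ¬¬¬t ∧ s   (double negation)
= ¬t ∧ s   (double negation)

¬t ∧ s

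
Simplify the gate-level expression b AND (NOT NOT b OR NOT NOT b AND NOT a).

b AND (NOT NOT b OR NOT NOT b AND NOT a)
= b AND NOT NOT b   (absorption)
= b AND b   (double negation)
= b   (idempotence)

b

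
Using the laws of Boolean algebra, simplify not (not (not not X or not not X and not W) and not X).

X

not (not (not not X or not not X and not W) and not X)
= not (not not not X and not X)   [absorption]
= not not X or X   [De Morgan]
= X or X   [double negation]
= X   [idempotence]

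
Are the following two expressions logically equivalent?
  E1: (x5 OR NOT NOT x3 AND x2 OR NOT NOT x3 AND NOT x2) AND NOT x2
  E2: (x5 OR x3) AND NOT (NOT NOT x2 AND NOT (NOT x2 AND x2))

Yes

E1: (x5 OR NOT NOT x3 AND x2 OR NOT NOT x3 AND NOT x2) AND NOT x2
    = (x5 OR NOT NOT x3) AND NOT x2
    = (x5 OR x3) AND NOT x2
E2: (x5 OR x3) AND NOT (NOT NOT x2 AND NOT (NOT x2 AND x2))
    = (x5 OR x3) AND (NOT x2 OR NOT x2 AND x2)
    = (x5 OR x3) AND NOT x2
Both reduce to (x5 OR x3) AND NOT x2, so they are equivalent.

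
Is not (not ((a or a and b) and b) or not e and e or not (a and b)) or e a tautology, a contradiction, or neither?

neither

not (not ((a or a and b) and b) or not e and e or not (a and b)) or e
= not (not ((a or a and b) and b) or not (a and b)) or e   — complement / identity
= (a or a and b) and b and a and b or e   — De Morgan
= a and b and a and b or e   — absorption
= a and b or e   — idempotence
This depends on a, b, e, so it is not a constant.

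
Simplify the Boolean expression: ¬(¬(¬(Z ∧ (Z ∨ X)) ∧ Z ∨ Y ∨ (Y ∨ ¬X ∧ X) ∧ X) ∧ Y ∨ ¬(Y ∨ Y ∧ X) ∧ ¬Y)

¬(¬(¬(Z ∧ (Z ∨ X)) ∧ Z ∨ Y ∨ (Y ∨ ¬X ∧ X) ∧ X) ∧ Y ∨ ¬(Y ∨ Y ∧ X) ∧ ¬Y)
= ¬(¬(¬(Z ∧ (Z ∨ X)) ∧ Z ∨ Y ∨ Y ∧ X) ∧ Y ∨ ¬(Y ∨ Y ∧ X) ∧ ¬Y)
= ¬(¬(¬Z ∧ Z ∨ Y ∨ Y ∧ X) ∧ Y ∨ ¬(Y ∨ Y ∧ X) ∧ ¬Y)
= ¬(¬(Y ∨ Y ∧ X) ∧ Y ∨ ¬(Y ∨ Y ∧ X) ∧ ¬Y)
= ¬¬(Y ∨ Y ∧ X)
= ¬¬Y
= Y

Y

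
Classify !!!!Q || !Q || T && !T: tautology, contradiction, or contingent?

tautology

!!!!Q || !Q || T && !T
= !!!!Q || !Q   [complement / identity]
= !!Q || !Q   [double negation]
= Q || !Q   [double negation]
= true   [complement]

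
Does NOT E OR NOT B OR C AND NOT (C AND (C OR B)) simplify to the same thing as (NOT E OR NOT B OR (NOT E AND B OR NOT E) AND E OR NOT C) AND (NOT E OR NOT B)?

Yes

E1: NOT E OR NOT B OR C AND NOT (C AND (C OR B))
    = NOT E OR NOT B OR C AND NOT C   [absorption]
    = NOT E OR NOT B   [complement / identity]
E2: (NOT E OR NOT B OR (NOT E AND B OR NOT E) AND E OR NOT C) AND (NOT E OR NOT B)
    = (NOT E OR NOT B OR NOT E AND E OR NOT C) AND (NOT E OR NOT B)   [absorption]
    = (NOT E OR NOT B OR NOT C) AND (NOT E OR NOT B)   [complement / identity]
    = NOT E OR NOT B   [absorption]
Both reduce to NOT E OR NOT B, so they are equivalent.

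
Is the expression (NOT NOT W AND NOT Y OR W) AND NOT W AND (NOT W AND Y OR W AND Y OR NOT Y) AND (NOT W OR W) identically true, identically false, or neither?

(NOT NOT W AND NOT Y OR W) AND NOT W AND (NOT W AND Y OR W AND Y OR NOT Y) AND (NOT W OR W)
= (NOT NOT W AND NOT Y OR W) AND NOT W AND (Y OR NOT Y) AND (NOT W OR W)   [distribution]
= (NOT NOT W AND NOT Y OR W) AND NOT W AND (NOT W OR W)   [complement / identity]
= (NOT NOT W AND NOT Y OR W) AND NOT W   [complement / identity]
= (W AND NOT Y OR W) AND NOT W   [double negation]
= W AND NOT W   [absorption]
= FALSE   [complement]

identically false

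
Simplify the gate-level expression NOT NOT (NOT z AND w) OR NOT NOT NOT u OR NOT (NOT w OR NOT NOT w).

NOT NOT (NOT z AND w) OR NOT NOT NOT u OR NOT (NOT w OR NOT NOT w)
= NOT z AND w OR NOT NOT NOT u OR NOT (NOT w OR NOT NOT w)   (double negation)
= NOT z AND w OR NOT u OR NOT (NOT w OR NOT NOT w)   (double negation)
= NOT z AND w OR NOT u OR w AND NOT w   (De Morgan)
= NOT z AND w OR NOT u   (complement / identity)

NOT z AND w OR NOT u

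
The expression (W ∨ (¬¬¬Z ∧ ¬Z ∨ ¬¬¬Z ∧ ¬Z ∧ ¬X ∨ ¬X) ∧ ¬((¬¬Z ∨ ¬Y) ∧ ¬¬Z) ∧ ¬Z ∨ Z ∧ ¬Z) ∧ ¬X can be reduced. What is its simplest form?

(W ∨ ¬Z) ∧ ¬X

(W ∨ (¬¬¬Z ∧ ¬Z ∨ ¬¬¬Z ∧ ¬Z ∧ ¬X ∨ ¬X) ∧ ¬((¬¬Z ∨ ¬Y) ∧ ¬¬Z) ∧ ¬Z ∨ Z ∧ ¬Z) ∧ ¬X
= (W ∨ (¬¬¬Z ∧ ¬Z ∨ ¬X) ∧ ¬((¬¬Z ∨ ¬Y) ∧ ¬¬Z) ∧ ¬Z ∨ Z ∧ ¬Z) ∧ ¬X   [absorption]
= (W ∨ (¬¬¬Z ∧ ¬Z ∨ ¬X) ∧ ¬¬¬Z ∧ ¬Z ∨ Z ∧ ¬Z) ∧ ¬X   [absorption]
= (W ∨ ¬¬¬Z ∧ ¬Z ∨ Z ∧ ¬Z) ∧ ¬X   [absorption]
= (W ∨ ¬Z ∧ ¬Z ∨ Z ∧ ¬Z) ∧ ¬X   [double negation]
= (W ∨ ¬Z) ∧ ¬X   [distribution]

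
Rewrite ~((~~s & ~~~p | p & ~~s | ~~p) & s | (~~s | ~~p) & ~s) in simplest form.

~s & ~p

~((~~s & ~~~p | p & ~~s | ~~p) & s | (~~s | ~~p) & ~s)
= ~((~~s & ~p | p & ~~s | ~~p) & s | (~~s | ~~p) & ~s)   [double negation]
= ~((~~s | ~~p) & s | (~~s | ~~p) & ~s)   [distribution]
= ~((s | ~s) & (~~s | ~~p))   [distribution]
= ~(~~s | ~~p)   [complement / identity]
= ~s & ~p   [De Morgan]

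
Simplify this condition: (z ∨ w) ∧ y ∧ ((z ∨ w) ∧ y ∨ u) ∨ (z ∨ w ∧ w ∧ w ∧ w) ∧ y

(z ∨ w) ∧ y

(z ∨ w) ∧ y ∧ ((z ∨ w) ∧ y ∨ u) ∨ (z ∨ w ∧ w ∧ w ∧ w) ∧ y
= (z ∨ w) ∧ y ∧ ((z ∨ w) ∧ y ∨ u) ∨ (z ∨ w ∧ w) ∧ y
= (z ∨ w) ∧ y ∨ (z ∨ w ∧ w) ∧ y
= (z ∨ w) ∧ y ∨ (z ∨ w) ∧ y
= (z ∨ w) ∧ y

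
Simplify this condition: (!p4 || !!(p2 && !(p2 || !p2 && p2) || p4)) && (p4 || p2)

(!p4 || !!(p2 && !(p2 || !p2 && p2) || p4)) && (p4 || p2)
= (!p4 || p2 && !(p2 || !p2 && p2) || p4) && (p4 || p2)   (double negation)
= (!p4 || p2 && !p2 || p4) && (p4 || p2)   (complement / identity)
= (!p4 || p4) && (p4 || p2)   (complement / identity)
= p4 || p2   (complement / identity)

p4 || p2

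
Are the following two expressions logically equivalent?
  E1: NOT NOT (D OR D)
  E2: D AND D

Yes

E1: NOT NOT (D OR D)
    = NOT NOT D   — idempotence
    = D   — double negation
E2: D AND D
    = D   — idempotence
Both reduce to D, so they are equivalent.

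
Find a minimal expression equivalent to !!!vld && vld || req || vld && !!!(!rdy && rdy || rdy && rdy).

!!!vld && vld || req || vld && !!!(!rdy && rdy || rdy && rdy)
= !!!vld && vld || req || vld && !!!(rdy && (!rdy || rdy))   — distribution
= !!!vld && vld || req || vld && !!!rdy   — complement / identity
= !vld && vld || req || vld && !!!rdy   — double negation
= !vld && vld || req || vld && !rdy   — double negation
= req || vld && !rdy   — complement / identity

req || vld && !rdy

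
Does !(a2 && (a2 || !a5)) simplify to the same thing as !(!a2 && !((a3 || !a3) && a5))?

No

E1: !(a2 && (a2 || !a5))
    = !a2   (absorption)
E2: !(!a2 && !((a3 || !a3) && a5))
    = !(!a2 && !a5)   (complement / identity)
    = a2 || a5   (De Morgan)
These differ: at a2=1, a3=0, a5=0, E1 = 0 but E2 = 1.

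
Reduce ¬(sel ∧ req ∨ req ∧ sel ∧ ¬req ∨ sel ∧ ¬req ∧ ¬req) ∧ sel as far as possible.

¬(sel ∧ req ∨ req ∧ sel ∧ ¬req ∨ sel ∧ ¬req ∧ ¬req) ∧ sel
= ¬(sel ∧ req ∨ sel ∧ ¬req) ∧ sel   — distribution
= ¬sel ∧ sel   — distribution
= False   — complement

False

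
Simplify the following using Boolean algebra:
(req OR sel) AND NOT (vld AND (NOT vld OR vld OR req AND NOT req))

(req OR sel) AND NOT vld

(req OR sel) AND NOT (vld AND (NOT vld OR vld OR req AND NOT req))
= (req OR sel) AND NOT (vld AND (NOT vld OR vld))   [complement / identity]
= (req OR sel) AND NOT vld   [complement / identity]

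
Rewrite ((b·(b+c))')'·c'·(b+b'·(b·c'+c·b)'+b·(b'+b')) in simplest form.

((b·(b+c))')'·c'·(b+b'·(b·c'+c·b)'+b·(b'+b'))
= ((b·(b+c))')'·c'·(b+b'·b'+b·(b'+b'))   [distribution]
= ((b·(b+c))')'·c'·(b+b'·b'+b·b')   [idempotence]
= b·(b+c)·c'·(b+b'·b'+b·b')   [double negation]
= b·c'·(b+b'·b'+b·b')   [absorption]
= b·c'·(b+b')   [distribution]
= b·c'   [complement / identity]

b·c'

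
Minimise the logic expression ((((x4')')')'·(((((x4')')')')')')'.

((((x4')')')'·(((((x4')')')')')')'
= ((((x4')')')'·(((x4')')')')'   — double negation
= ((((x4')')')')'   — idempotence
= ((x4')')'   — double negation
= x4'   — double negation

x4'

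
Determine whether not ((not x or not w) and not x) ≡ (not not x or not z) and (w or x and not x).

No

E1: not ((not x or not w) and not x)
    = not not x   [absorption]
    = x   [double negation]
E2: (not not x or not z) and (w or x and not x)
    = (x or not z) and (w or x and not x)   [double negation]
    = (x or not z) and w   [complement / identity]
These differ: at w=0, x=1, z=1, E1 = 1 but E2 = 0.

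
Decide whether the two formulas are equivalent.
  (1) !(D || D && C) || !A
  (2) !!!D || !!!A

E1: !(D || D && C) || !A
    = !D || !A
E2: !!!D || !!!A
    = !!!D || !A
    = !D || !A
Both reduce to !D || !A, so they are equivalent.

Yes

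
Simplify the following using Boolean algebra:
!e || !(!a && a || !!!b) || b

!e || b

!e || !(!a && a || !!!b) || b
= !e || !!!!b || b   (complement / identity)
= !e || !!b || b   (double negation)
= !e || b || b   (double negation)
= !e || b   (idempotence)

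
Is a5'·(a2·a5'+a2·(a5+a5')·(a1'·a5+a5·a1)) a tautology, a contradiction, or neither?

a5'·(a2·a5'+a2·(a5+a5')·(a1'·a5+a5·a1))
= a5'·(a2·a5'+a2·(a5+a5')·a5)   (distribution)
= a5'·(a2·a5'+a2·a5)   (complement / identity)
= a5'·a2   (distribution)
This depends on a2, a5, so it is not a constant.

neither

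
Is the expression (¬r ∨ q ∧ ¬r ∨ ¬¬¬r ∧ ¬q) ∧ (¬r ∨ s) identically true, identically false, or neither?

neither

(¬r ∨ q ∧ ¬r ∨ ¬¬¬r ∧ ¬q) ∧ (¬r ∨ s)
= (¬r ∨ q ∧ ¬r ∨ ¬r ∧ ¬q) ∧ (¬r ∨ s)   — double negation
= (¬r ∨ ¬r) ∧ (¬r ∨ s)   — distribution
= ¬r ∨ ¬r ∧ s   — distribution
= ¬r   — absorption
This depends on r, so it is not a constant.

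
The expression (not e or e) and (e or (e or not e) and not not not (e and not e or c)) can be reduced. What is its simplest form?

(not e or e) and (e or (e or not e) and not not not (e and not e or c))
= (not e or e) and (e or (e or not e) and not (e and not e or c))   (double negation)
= (not e or e) and (e or not (e and not e or c))   (complement / identity)
= e or not (e and not e or c)   (complement / identity)
= e or not c   (complement / identity)

e or not c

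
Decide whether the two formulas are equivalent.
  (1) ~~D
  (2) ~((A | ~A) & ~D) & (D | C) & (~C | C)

Yes

E1: ~~D
    = D   [double negation]
E2: ~((A | ~A) & ~D) & (D | C) & (~C | C)
    = ~((A | ~A) & ~D) & (D | C)   [complement / identity]
    = ~~D & (D | C)   [complement / identity]
    = D & (D | C)   [double negation]
    = D   [absorption]
Both reduce to D, so they are equivalent.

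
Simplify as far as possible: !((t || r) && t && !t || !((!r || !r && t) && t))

!r && t

!((t || r) && t && !t || !((!r || !r && t) && t))
= !((t || r) && t && !t || !(!r && t))
= !(t && !t || !(!r && t))
= !!(!r && t)
= !r && t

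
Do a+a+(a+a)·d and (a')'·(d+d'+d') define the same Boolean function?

Yes

E1: a+a+(a+a)·d
    = a+a   (absorption)
    = a   (idempotence)
E2: (a')'·(d+d'+d')
    = (a')'·(d+d')   (idempotence)
    = a·(d+d')   (double negation)
    = a   (complement / identity)
Both reduce to a, so they are equivalent.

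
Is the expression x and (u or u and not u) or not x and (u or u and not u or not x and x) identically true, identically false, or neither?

neither

x and (u or u and not u) or not x and (u or u and not u or not x and x)
= x and (u or u and not u) or not x and (u or u and not u)   (complement / identity)
= u or u and not u   (distribution)
= u   (complement / identity)
This depends on u, so it is not a constant.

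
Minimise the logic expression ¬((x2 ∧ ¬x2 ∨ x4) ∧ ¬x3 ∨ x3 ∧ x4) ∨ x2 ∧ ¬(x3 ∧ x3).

¬((x2 ∧ ¬x2 ∨ x4) ∧ ¬x3 ∨ x3 ∧ x4) ∨ x2 ∧ ¬(x3 ∧ x3)
= ¬((x2 ∧ ¬x2 ∨ x4) ∧ ¬x3 ∨ x3 ∧ x4) ∨ x2 ∧ ¬x3   (idempotence)
= ¬(x4 ∧ ¬x3 ∨ x3 ∧ x4) ∨ x2 ∧ ¬x3   (complement / identity)
= ¬x4 ∨ x2 ∧ ¬x3   (distribution)

¬x4 ∨ x2 ∧ ¬x3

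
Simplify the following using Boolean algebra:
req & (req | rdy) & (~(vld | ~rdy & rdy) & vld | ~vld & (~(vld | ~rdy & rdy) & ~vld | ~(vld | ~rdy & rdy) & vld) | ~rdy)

req & (~vld | ~rdy)

req & (req | rdy) & (~(vld | ~rdy & rdy) & vld | ~vld & (~(vld | ~rdy & rdy) & ~vld | ~(vld | ~rdy & rdy) & vld) | ~rdy)
= req & (req | rdy) & (~(vld | ~rdy & rdy) & vld | ~vld & ~(vld | ~rdy & rdy) | ~rdy)   — distribution
= req & (req | rdy) & (~(vld | ~rdy & rdy) | ~rdy)   — distribution
= req & (req | rdy) & (~vld | ~rdy)   — complement / identity
= req & (~vld | ~rdy)   — absorption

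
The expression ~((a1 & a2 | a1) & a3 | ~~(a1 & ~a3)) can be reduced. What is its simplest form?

~a1

~((a1 & a2 | a1) & a3 | ~~(a1 & ~a3))
= ~((a1 & a2 | a1) & a3 | a1 & ~a3)   — double negation
= ~(a1 & a3 | a1 & ~a3)   — absorption
= ~a1   — distribution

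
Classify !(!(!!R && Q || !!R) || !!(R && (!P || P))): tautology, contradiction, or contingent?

!(!(!!R && Q || !!R) || !!(R && (!P || P)))
= !(!!!R || !!(R && (!P || P)))   (absorption)
= !(!R || !!(R && (!P || P)))   (double negation)
= !(!R || !!R)   (complement / identity)
= R && !R   (De Morgan)
= false   (complement)

contradiction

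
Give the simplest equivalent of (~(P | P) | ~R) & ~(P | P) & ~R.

(~(P | P) | ~R) & ~(P | P) & ~R
= ~(P | P) & ~R   [absorption]
= ~P & ~R   [idempotence]

~P & ~R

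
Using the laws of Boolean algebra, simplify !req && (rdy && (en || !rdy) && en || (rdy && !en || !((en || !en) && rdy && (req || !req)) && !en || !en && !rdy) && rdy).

!req && rdy

!req && (rdy && (en || !rdy) && en || (rdy && !en || !((en || !en) && rdy && (req || !req)) && !en || !en && !rdy) && rdy)
= !req && (rdy && (en || !rdy) && en || (rdy && !en || !((en || !en) && rdy) && !en || !en && !rdy) && rdy)   [complement / identity]
= !req && (rdy && (en || !rdy) && en || (rdy && !en || !rdy && !en || !en && !rdy) && rdy)   [complement / identity]
= !req && (rdy && (en || !rdy) && en || (!en || !en && !rdy) && rdy)   [distribution]
= !req && (rdy && (en || !rdy) && en || !en && rdy)   [absorption]
= !req && (rdy && en || !en && rdy)   [absorption]
= !req && rdy   [distribution]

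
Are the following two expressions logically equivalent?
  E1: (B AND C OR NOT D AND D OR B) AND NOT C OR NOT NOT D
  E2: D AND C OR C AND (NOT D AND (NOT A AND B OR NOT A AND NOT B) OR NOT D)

No

E1: (B AND C OR NOT D AND D OR B) AND NOT C OR NOT NOT D
    = (B AND C OR B) AND NOT C OR NOT NOT D   [complement / identity]
    = B AND NOT C OR NOT NOT D   [absorption]
    = B AND NOT C OR D   [double negation]
E2: D AND C OR C AND (NOT D AND (NOT A AND B OR NOT A AND NOT B) OR NOT D)
    = D AND C OR C AND (NOT D AND NOT A OR NOT D)   [distribution]
    = D AND C OR C AND NOT D   [absorption]
    = C   [distribution]
These differ: at A=0, B=1, C=0, D=1, E1 = 1 but E2 = 0.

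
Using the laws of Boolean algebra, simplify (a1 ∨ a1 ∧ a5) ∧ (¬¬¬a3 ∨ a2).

a1 ∧ (¬a3 ∨ a2)

(a1 ∨ a1 ∧ a5) ∧ (¬¬¬a3 ∨ a2)
= (a1 ∨ a1 ∧ a5) ∧ (¬a3 ∨ a2)   (double negation)
= a1 ∧ (¬a3 ∨ a2)   (absorption)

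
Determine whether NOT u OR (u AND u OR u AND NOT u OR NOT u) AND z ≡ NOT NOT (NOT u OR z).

Yes

E1: NOT u OR (u AND u OR u AND NOT u OR NOT u) AND z
    = NOT u OR (u OR NOT u) AND z   (distribution)
    = NOT u OR z   (complement / identity)
E2: NOT NOT (NOT u OR z)
    = NOT u OR z   (double negation)
Both reduce to NOT u OR z, so they are equivalent.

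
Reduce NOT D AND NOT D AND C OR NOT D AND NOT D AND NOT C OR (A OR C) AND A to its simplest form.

NOT D AND NOT D AND C OR NOT D AND NOT D AND NOT C OR (A OR C) AND A
= NOT D AND NOT D OR (A OR C) AND A   [distribution]
= NOT D AND NOT D OR A   [absorption]
= NOT D OR A   [idempotence]

NOT D OR A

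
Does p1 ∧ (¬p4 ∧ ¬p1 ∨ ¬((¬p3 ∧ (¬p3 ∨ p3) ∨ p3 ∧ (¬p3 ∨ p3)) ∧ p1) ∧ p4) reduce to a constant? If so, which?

p1 ∧ (¬p4 ∧ ¬p1 ∨ ¬((¬p3 ∧ (¬p3 ∨ p3) ∨ p3 ∧ (¬p3 ∨ p3)) ∧ p1) ∧ p4)
= p1 ∧ (¬p4 ∧ ¬p1 ∨ ¬((¬p3 ∨ p3) ∧ p1) ∧ p4)
= p1 ∧ (¬p4 ∧ ¬p1 ∨ ¬p1 ∧ p4)
= p1 ∧ ¬p1
= False

yes, False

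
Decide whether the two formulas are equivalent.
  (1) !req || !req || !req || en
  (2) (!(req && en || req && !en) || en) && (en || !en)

Yes

E1: !req || !req || !req || en
    = !req || !req || en
    = !req || en
E2: (!(req && en || req && !en) || en) && (en || !en)
    = (!req || en) && (en || !en)
    = !req || en
Both reduce to !req || en, so they are equivalent.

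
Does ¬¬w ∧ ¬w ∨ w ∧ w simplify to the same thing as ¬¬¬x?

No

E1: ¬¬w ∧ ¬w ∨ w ∧ w
    = w ∧ ¬w ∨ w ∧ w   (double negation)
    = w   (distribution)
E2: ¬¬¬x
    = ¬x   (double negation)
These differ: at w=0, x=0, E1 = 0 but E2 = 1.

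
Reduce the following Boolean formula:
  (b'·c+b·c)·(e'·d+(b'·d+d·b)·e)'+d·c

(b'·c+b·c)·(e'·d+(b'·d+d·b)·e)'+d·c
= (b'·c+b·c)·(e'·d+d·e)'+d·c   [distribution]
= c·(e'·d+d·e)'+d·c   [distribution]
= c·d'+d·c   [distribution]
= c   [distribution]

c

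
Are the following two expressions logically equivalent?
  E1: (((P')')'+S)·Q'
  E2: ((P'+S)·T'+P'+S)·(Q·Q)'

Yes

E1: (((P')')'+S)·Q'
    = (P'+S)·Q'   [double negation]
E2: ((P'+S)·T'+P'+S)·(Q·Q)'
    = (P'+S)·(Q·Q)'   [absorption]
    = (P'+S)·Q'   [idempotence]
Both reduce to (P'+S)·Q', so they are equivalent.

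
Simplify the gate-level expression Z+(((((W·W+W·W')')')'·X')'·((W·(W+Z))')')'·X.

Z+(((((W·W+W·W')')')'·X')'·((W·(W+Z))')')'·X
= Z+(((W·W+W·W')'·X')'·((W·(W+Z))')')'·X   (double negation)
= Z+((W'·X')'·((W·(W+Z))')')'·X   (distribution)
= Z+(W'·X'+(W·(W+Z))')·X   (De Morgan)
= Z+(W'·X'+W')·X   (absorption)
= Z+W'·X   (absorption)

Z+W'·X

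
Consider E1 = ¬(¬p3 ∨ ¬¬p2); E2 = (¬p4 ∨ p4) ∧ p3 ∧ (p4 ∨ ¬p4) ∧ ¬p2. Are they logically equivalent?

Yes

E1: ¬(¬p3 ∨ ¬¬p2)
    = p3 ∧ ¬p2   [De Morgan]
E2: (¬p4 ∨ p4) ∧ p3 ∧ (p4 ∨ ¬p4) ∧ ¬p2
    = (¬p4 ∨ p4) ∧ p3 ∧ ¬p2   [complement / identity]
    = p3 ∧ ¬p2   [complement / identity]
Both reduce to p3 ∧ ¬p2, so they are equivalent.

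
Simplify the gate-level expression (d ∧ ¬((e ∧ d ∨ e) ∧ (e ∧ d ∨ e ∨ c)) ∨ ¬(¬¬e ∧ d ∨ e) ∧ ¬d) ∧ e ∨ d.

d

(d ∧ ¬((e ∧ d ∨ e) ∧ (e ∧ d ∨ e ∨ c)) ∨ ¬(¬¬e ∧ d ∨ e) ∧ ¬d) ∧ e ∨ d
= (d ∧ ¬(e ∧ d ∨ e) ∨ ¬(¬¬e ∧ d ∨ e) ∧ ¬d) ∧ e ∨ d   [absorption]
= (d ∧ ¬(e ∧ d ∨ e) ∨ ¬(e ∧ d ∨ e) ∧ ¬d) ∧ e ∨ d   [double negation]
= ¬(e ∧ d ∨ e) ∧ e ∨ d   [distribution]
= ¬e ∧ e ∨ d   [absorption]
= d   [complement / identity]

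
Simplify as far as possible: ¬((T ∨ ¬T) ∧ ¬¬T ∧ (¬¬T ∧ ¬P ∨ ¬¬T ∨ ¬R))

¬((T ∨ ¬T) ∧ ¬¬T ∧ (¬¬T ∧ ¬P ∨ ¬¬T ∨ ¬R))
= ¬(¬¬T ∧ (¬¬T ∧ ¬P ∨ ¬¬T ∨ ¬R))   (complement / identity)
= ¬(¬¬T ∧ (¬¬T ∨ ¬R))   (absorption)
= ¬¬¬T   (absorption)
= ¬T   (double negation)

¬T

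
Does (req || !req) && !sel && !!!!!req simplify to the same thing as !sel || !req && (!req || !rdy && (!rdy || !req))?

E1: (req || !req) && !sel && !!!!!req
    = !sel && !!!!!req   (complement / identity)
    = !sel && !!!req   (double negation)
    = !sel && !req   (double negation)
E2: !sel || !req && (!req || !rdy && (!rdy || !req))
    = !sel || !req && (!req || !rdy)   (absorption)
    = !sel || !req   (absorption)
These differ: at rdy=0, req=0, sel=1, E1 = 0 but E2 = 1.

No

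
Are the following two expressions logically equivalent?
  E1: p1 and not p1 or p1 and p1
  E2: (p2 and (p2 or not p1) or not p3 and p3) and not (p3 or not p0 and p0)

No

E1: p1 and not p1 or p1 and p1
    = p1
E2: (p2 and (p2 or not p1) or not p3 and p3) and not (p3 or not p0 and p0)
    = (p2 or not p3 and p3) and not (p3 or not p0 and p0)
    = p2 and not (p3 or not p0 and p0)
    = p2 and not p3
These differ: at p0=0, p1=0, p2=1, p3=0, E1 = 0 but E2 = 1.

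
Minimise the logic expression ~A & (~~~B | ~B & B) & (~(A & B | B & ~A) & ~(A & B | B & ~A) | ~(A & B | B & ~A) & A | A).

~A & (~~~B | ~B & B) & (~(A & B | B & ~A) & ~(A & B | B & ~A) | ~(A & B | B & ~A) & A | A)
= ~A & (~~~B | ~B & B) & (~(A & B | B & ~A) & (~(A & B | B & ~A) | A) | A)   — distribution
= ~A & (~~~B | ~B & B) & (~(A & B | B & ~A) | A)   — absorption
= ~A & (~~~B | ~B & B) & (~B | A)   — distribution
= ~A & (~B | ~B & B) & (~B | A)   — double negation
= ~A & ~B & (~B | A)   — complement / identity
= ~A & ~B   — absorption

~A & ~B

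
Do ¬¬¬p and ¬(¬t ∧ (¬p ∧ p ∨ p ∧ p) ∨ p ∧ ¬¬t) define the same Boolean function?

E1: ¬¬¬p
    = ¬p   — double negation
E2: ¬(¬t ∧ (¬p ∧ p ∨ p ∧ p) ∨ p ∧ ¬¬t)
    = ¬(¬t ∧ p ∨ p ∧ ¬¬t)   — distribution
    = ¬(¬t ∧ p ∨ p ∧ t)   — double negation
    = ¬p   — distribution
Both reduce to ¬p, so they are equivalent.

Yes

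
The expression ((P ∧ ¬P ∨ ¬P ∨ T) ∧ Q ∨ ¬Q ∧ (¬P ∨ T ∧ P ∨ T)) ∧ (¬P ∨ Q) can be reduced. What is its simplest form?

((P ∧ ¬P ∨ ¬P ∨ T) ∧ Q ∨ ¬Q ∧ (¬P ∨ T ∧ P ∨ T)) ∧ (¬P ∨ Q)
= ((¬P ∨ T) ∧ Q ∨ ¬Q ∧ (¬P ∨ T ∧ P ∨ T)) ∧ (¬P ∨ Q)
= ((¬P ∨ T) ∧ Q ∨ ¬Q ∧ (¬P ∨ T)) ∧ (¬P ∨ Q)
= (¬P ∨ T) ∧ (¬P ∨ Q)
= ¬P ∨ T ∧ Q

¬P ∨ T ∧ Q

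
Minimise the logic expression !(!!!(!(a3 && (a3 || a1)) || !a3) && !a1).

!(!!!(!(a3 && (a3 || a1)) || !a3) && !a1)
= !(!!!(!a3 || !a3) && !a1)   (absorption)
= !(!!!!a3 && !a1)   (idempotence)
= !!!a3 || a1   (De Morgan)
= !a3 || a1   (double negation)

!a3 || a1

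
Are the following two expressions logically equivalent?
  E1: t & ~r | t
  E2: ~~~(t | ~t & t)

No

E1: t & ~r | t
    = t
E2: ~~~(t | ~t & t)
    = ~~~t
    = ~t
These differ: at r=0, t=0, E1 = 0 but E2 = 1.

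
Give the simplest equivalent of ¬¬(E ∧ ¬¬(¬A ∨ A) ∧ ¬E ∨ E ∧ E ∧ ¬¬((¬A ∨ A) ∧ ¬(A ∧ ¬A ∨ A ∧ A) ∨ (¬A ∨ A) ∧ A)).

¬¬(E ∧ ¬¬(¬A ∨ A) ∧ ¬E ∨ E ∧ E ∧ ¬¬((¬A ∨ A) ∧ ¬(A ∧ ¬A ∨ A ∧ A) ∨ (¬A ∨ A) ∧ A))
= E ∧ ¬¬(¬A ∨ A) ∧ ¬E ∨ E ∧ E ∧ ¬¬((¬A ∨ A) ∧ ¬(A ∧ ¬A ∨ A ∧ A) ∨ (¬A ∨ A) ∧ A)   (double negation)
= E ∧ ¬¬(¬A ∨ A) ∧ ¬E ∨ E ∧ E ∧ ¬¬((¬A ∨ A) ∧ ¬A ∨ (¬A ∨ A) ∧ A)   (distribution)
= E ∧ ¬¬(¬A ∨ A) ∧ ¬E ∨ E ∧ E ∧ ¬¬(¬A ∨ A)   (distribution)
= E ∧ ¬¬(¬A ∨ A)   (distribution)
= E ∧ (¬A ∨ A)   (double negation)
= E   (complement / identity)

E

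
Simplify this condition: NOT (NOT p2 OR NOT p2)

p2

NOT (NOT p2 OR NOT p2)
= p2 AND p2   [De Morgan]
= p2   [idempotence]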